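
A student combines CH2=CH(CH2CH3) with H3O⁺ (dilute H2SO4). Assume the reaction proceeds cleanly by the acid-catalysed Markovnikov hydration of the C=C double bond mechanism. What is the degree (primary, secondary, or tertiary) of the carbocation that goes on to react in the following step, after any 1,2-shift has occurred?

Step 1: The π electrons of the C=C bond attack a proton of H3O⁺; Markovnikov addition places the new C–H on the less-substituted alkene carbon, so the positive charge ends up on the more-substituted carbon — a secondary carbocation. H2O is released.
No single 1,2-shift to an adjacent carbon would give a more-substituted cation, so no rearrangement occurs.

secondary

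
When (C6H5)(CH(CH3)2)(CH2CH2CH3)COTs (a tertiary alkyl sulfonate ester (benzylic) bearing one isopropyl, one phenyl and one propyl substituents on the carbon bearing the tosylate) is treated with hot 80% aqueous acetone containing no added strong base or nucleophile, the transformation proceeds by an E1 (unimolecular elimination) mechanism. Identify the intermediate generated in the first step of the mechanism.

Step 1: Ionisation: the C–O σ-bond cleaves heterolytically; both bonding electrons depart with TsO⁻, leaving a tertiary carbocation at the α-carbon.
After step 1 the species present is a tertiary carbocation.

tertiary carbocation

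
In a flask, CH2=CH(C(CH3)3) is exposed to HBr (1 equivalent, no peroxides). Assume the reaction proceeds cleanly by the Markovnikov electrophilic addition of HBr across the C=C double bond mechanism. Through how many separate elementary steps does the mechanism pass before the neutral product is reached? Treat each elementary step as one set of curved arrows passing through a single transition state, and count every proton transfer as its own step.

Step 1: The π electrons of the C=C bond attack a proton of HBr; Markovnikov addition places the new C–H on the less-substituted alkene carbon, so the positive charge ends up on the more-substituted carbon — a secondary carbocation. The H–Br bond breaks heterolytically, releasing Br⁻.
Step 2: A 1,2-methyl shift from the adjacent tert-butyl carbon moves the positive charge from the secondary centre to an adjacent carbon, generating a more stable tertiary carbocation.
Step 3: Br⁻ captures the cation: a lone pair on Br⁻ fills the empty p orbital, producing the alkyl halide product.
Total: 3 elementary steps.

3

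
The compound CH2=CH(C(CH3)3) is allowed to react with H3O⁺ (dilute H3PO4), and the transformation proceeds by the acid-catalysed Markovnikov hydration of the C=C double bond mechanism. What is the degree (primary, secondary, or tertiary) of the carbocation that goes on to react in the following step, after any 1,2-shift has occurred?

Step 1: Protonation of the alkene by H3O⁺: the π bond acts as the nucleophile and picks up H⁺, giving the more stable (Markovnikov) secondary carbocation. H2O is released.
Step 2: Carbocation rearrangement: a 1,2-methyl shift from the adjacent tert-butyl carbon converts the initially-formed secondary cation into the more stable tertiary cation.
The cation rearranges from secondary to tertiary via a 1,2-methyl shift from the adjacent tert-butyl carbon; the tertiary cation is what reacts next.

tertiary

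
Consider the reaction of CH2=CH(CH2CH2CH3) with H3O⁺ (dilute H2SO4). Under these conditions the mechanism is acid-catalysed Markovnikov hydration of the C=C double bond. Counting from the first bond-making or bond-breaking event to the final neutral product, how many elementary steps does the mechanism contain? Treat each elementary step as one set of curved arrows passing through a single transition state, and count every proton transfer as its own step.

3

Step 1: The π electrons of the C=C bond attack a proton of H3O⁺; Markovnikov addition places the new C–H on the less-substituted alkene carbon, so the positive charge ends up on the more-substituted carbon — a secondary carbocation. H2O is released.
(No 1,2-shift: no single shift to an adjacent carbon would give a more stable cation.)
Step 2: Nucleophilic capture of the cation by H2O produces the protonated alcohol (an oxonium ion).
Step 3: H2O removes a proton from the oxonium oxygen, regenerating H3O⁺ and giving the neutral alcohol.
Total: 3 elementary steps.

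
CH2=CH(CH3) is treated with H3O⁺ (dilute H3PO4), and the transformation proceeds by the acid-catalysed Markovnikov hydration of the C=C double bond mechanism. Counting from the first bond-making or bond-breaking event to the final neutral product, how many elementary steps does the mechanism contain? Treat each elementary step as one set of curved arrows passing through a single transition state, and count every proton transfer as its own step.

Step 1: The π electrons of the C=C bond attack a proton of H3O⁺; Markovnikov addition places the new C–H on the less-substituted alkene carbon, so the positive charge ends up on the more-substituted carbon — a secondary carbocation. H2O is released.
(No 1,2-shift: no single shift to an adjacent carbon would give a more stable cation.)
Step 2: Nucleophilic capture of the cation by H2O produces the protonated alcohol (an oxonium ion).
Step 3: Deprotonation of the oxonium ion by a water molecule delivers the neutral alcohol and regenerates the acid catalyst.
Total: 3 elementary steps.

3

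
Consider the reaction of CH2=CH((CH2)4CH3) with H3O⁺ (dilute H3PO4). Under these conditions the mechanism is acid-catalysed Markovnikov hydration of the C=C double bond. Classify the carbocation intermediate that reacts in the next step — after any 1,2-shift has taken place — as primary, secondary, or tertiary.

Step 1: Electrophilic addition begins with the π(C=C) electrons forming a bond to the proton of H3O⁺. Following Markovnikov's rule, the resulting cation is secondary. H2O is released.
No single 1,2-shift to an adjacent carbon would give a more-substituted cation, so no rearrangement occurs.

secondary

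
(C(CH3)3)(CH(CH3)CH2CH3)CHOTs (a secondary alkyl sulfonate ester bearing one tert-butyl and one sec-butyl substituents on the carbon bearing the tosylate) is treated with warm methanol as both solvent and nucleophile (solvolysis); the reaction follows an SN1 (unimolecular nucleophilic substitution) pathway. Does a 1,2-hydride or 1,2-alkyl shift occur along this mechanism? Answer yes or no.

yes

The first-formed carbocation is secondary.
The adjacent sec-butyl carbon already bears 2 other carbon substituents and has a hydrogen to migrate; after a 1,2-hydride shift from that carbon the positive charge sits on a tertiary centre.
Tertiary is more stable than secondary, so the shift occurs.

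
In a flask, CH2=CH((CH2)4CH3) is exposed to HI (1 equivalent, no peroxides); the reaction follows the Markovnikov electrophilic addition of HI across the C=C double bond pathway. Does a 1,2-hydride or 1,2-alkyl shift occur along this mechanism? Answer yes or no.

The first-formed carbocation is secondary.
No single 1,2-shift to an adjacent carbon would produce a more-substituted cation than the one already present, so no rearrangement occurs.

no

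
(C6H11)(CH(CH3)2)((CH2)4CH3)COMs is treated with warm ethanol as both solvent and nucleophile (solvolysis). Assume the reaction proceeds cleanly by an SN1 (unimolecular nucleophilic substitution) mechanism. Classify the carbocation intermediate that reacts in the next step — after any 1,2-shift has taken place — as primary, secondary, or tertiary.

Step 1: The C–O bond breaks with both electrons going to the mesylate; MsO⁻ leaves and a tertiary carbocation remains.
No single 1,2-shift to an adjacent carbon would give a more-substituted cation, so no rearrangement occurs.

tertiary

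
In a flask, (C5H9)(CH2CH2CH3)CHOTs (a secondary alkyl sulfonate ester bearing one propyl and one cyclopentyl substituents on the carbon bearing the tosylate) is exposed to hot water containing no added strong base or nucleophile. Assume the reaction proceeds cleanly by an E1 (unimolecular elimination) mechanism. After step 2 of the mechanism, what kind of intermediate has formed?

tertiary carbocation

Step 1: The C–O bond breaks with both electrons going to the tosylate; TsO⁻ leaves and a secondary carbocation remains.
Step 2: A hydride (H with its bonding pair) migrates from the adjacent cyclopentyl carbon to the cationic centre — a 1,2-hydride shift — upgrading the secondary cation to a tertiary one.
After step 2 the species present is a tertiary carbocation.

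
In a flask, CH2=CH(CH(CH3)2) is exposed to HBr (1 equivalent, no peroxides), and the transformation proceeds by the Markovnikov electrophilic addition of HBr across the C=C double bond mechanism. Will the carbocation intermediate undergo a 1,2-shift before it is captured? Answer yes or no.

The first-formed carbocation is secondary.
The adjacent isopropyl carbon already bears 2 other carbon substituents and has a hydrogen to migrate; after a 1,2-hydride shift from that carbon the positive charge sits on a tertiary centre.
Tertiary is more stable than secondary, so the shift occurs.

yes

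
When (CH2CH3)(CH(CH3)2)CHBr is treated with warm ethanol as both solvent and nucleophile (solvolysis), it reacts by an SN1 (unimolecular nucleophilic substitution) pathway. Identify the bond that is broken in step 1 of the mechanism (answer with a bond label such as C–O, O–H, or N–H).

Step 1: Unassisted departure of Br⁻ (taking the C–Br bonding pair) generates a secondary carbocation.
The bond broken in this step is the C–Br bond.

C–Br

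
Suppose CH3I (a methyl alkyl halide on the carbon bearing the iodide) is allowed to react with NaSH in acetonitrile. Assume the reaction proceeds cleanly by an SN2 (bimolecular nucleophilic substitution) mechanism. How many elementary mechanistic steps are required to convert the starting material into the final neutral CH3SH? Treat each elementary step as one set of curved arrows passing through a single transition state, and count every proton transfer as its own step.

1

Step 1: The hydrosulfide nucleophile donates a lone pair from S to the α-carbon in a backside attack; simultaneously the C–I σ-bond breaks and both of its electrons leave with I⁻. One concerted step with inversion of configuration.
Total: 1 elementary step.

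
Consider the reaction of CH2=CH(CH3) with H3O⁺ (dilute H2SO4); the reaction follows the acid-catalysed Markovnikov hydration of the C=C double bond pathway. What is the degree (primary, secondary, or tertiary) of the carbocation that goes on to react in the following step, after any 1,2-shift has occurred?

secondary

Step 1: The π electrons of the C=C bond attack a proton of H3O⁺; Markovnikov addition places the new C–H on the less-substituted alkene carbon, so the positive charge ends up on the more-substituted carbon — a secondary carbocation. H2O is released.
No single 1,2-shift to an adjacent carbon would give a more-substituted cation, so no rearrangement occurs.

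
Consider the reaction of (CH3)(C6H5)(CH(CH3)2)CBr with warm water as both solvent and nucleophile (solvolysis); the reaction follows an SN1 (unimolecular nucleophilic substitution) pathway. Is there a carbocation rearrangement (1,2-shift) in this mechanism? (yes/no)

no

The first-formed carbocation is tertiary.
No single 1,2-shift to an adjacent carbon would produce a more-substituted cation than the one already present, so no rearrangement occurs.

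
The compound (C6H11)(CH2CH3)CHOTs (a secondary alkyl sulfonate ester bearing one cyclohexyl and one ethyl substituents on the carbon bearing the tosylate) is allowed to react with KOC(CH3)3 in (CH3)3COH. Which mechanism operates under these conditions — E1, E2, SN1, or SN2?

E2

Conditions: a strong/bulky base with a secondary substrate bearing a β-hydrogen.
These conditions are the textbook signature of the E2 pathway.
A strong (often hindered) base removes a β-H in concert with loss of the leaving group — bimolecular elimination.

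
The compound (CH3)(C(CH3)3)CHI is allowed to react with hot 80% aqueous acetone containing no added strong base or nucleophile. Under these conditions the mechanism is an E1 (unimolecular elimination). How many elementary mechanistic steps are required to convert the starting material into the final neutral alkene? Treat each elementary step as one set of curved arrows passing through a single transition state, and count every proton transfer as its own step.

Step 1: Ionisation: the C–I σ-bond cleaves heterolytically; both bonding electrons depart with I⁻, leaving a secondary carbocation at the α-carbon.
Step 2: Carbocation rearrangement: a 1,2-methyl shift from the adjacent tert-butyl carbon converts the initially-formed secondary cation into the more stable tertiary cation.
Step 3: Loss of a β-proton to a water molecule of the solvent: the C–H bonding pair collapses toward the cationic carbon to form the C=C π bond, yielding the alkene.
Total: 3 elementary steps.

3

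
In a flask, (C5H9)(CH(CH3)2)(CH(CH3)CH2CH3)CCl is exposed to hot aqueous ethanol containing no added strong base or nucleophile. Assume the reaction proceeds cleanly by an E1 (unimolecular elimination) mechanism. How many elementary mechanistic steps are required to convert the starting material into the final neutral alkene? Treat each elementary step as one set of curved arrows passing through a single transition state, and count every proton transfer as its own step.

Step 1: Unassisted departure of Cl⁻ (taking the C–Cl bonding pair) generates a tertiary carbocation.
(No 1,2-shift: no single shift to an adjacent carbon would give a more stable cation.)
Step 2: A weak base (a water (or ethanol) molecule from the solvent) removes a proton from a carbon adjacent to the cationic centre; the electrons of that C–H bond become the new π(C=C) bond, giving the alkene.
Total: 2 elementary steps.

2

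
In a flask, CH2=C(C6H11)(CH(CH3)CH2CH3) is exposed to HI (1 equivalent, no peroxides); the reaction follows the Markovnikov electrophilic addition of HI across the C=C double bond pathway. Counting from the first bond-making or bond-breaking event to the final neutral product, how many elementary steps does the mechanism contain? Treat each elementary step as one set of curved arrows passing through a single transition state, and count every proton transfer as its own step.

2

Step 1: Electrophilic addition begins with the π(C=C) electrons forming a bond to the proton of HI. Following Markovnikov's rule, the resulting cation is tertiary. The H–I bond breaks heterolytically, releasing I⁻.
(No 1,2-shift: no single shift to an adjacent carbon would give a more stable cation.)
Step 2: Nucleophilic attack by I⁻ on the carbocation completes the addition, giving R–I.
Total: 2 elementary steps.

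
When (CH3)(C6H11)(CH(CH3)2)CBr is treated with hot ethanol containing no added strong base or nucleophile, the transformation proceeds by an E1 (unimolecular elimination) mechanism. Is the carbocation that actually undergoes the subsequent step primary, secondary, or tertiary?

Step 1: Unassisted departure of Br⁻ (taking the C–Br bonding pair) generates a tertiary carbocation.
No single 1,2-shift to an adjacent carbon would give a more-substituted cation, so no rearrangement occurs.

tertiary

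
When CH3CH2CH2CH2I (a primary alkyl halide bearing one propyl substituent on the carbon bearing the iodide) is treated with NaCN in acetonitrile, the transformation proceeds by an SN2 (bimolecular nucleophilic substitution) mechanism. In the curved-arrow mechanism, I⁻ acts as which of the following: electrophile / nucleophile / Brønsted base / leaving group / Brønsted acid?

leaving group

Step 1: The cyanide nucleophile donates a lone pair from C to the α-carbon in a backside attack; simultaneously the C–I σ-bond breaks and both of its electrons leave with I⁻. One concerted step with inversion of configuration.
I⁻ departs with both electrons of the breaking σ-bond — that is the definition of a leaving group.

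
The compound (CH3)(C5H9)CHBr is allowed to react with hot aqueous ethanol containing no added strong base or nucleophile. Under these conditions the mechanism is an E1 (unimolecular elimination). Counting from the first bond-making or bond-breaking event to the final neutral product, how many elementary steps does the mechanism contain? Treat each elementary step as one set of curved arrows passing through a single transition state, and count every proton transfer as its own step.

3

Step 1: The C–Br bond breaks with both electrons going to the bromide; Br⁻ leaves and a secondary carbocation remains.
Step 2: Carbocation rearrangement: a 1,2-hydride shift from the adjacent cyclopentyl carbon converts the initially-formed secondary cation into the more stable tertiary cation.
Step 3: Loss of a β-proton to a water (or ethanol) molecule of the solvent: the C–H bonding pair collapses toward the cationic carbon to form the C=C π bond, yielding the alkene.
Total: 3 elementary steps.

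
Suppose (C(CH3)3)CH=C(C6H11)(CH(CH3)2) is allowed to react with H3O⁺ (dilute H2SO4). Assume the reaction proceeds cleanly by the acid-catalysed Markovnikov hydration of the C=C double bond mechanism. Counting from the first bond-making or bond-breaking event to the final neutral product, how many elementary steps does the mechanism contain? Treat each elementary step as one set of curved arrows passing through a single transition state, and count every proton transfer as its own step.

Step 1: The π electrons of the C=C bond attack a proton of H3O⁺; Markovnikov addition places the new C–H on the less-substituted alkene carbon, so the positive charge ends up on the more-substituted carbon — a tertiary carbocation. H2O is released.
(No 1,2-shift: no single shift to an adjacent carbon would give a more stable cation.)
Step 2: A lone pair on the oxygen of H2O attacks the carbocation, forming a C–O bond and an oxonium ion (a protonated alcohol).
Step 3: Proton transfer from the O–H of the oxonium ion to H2O completes the catalytic cycle and yields the alcohol.
Total: 3 elementary steps.

3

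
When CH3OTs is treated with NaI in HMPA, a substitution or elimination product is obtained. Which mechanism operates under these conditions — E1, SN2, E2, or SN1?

Conditions: a methyl substrate with a strong nucleophile in the polar aprotic solvent HMPA.
These conditions are the textbook signature of the SN2 pathway.
An unhindered substrate with a strong nucleophile in a polar aprotic solvent favours one-step backside displacement.

SN2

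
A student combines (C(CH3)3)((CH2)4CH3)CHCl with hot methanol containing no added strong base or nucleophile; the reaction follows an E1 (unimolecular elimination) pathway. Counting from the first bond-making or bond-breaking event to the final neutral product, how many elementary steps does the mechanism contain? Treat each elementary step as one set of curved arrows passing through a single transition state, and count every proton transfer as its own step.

3

Step 1: Ionisation: the C–Cl σ-bond cleaves heterolytically; both bonding electrons depart with Cl⁻, leaving a secondary carbocation at the α-carbon.
Step 2: A 1,2-methyl shift from the adjacent tert-butyl carbon moves the positive charge from the secondary centre to an adjacent carbon, generating a more stable tertiary carbocation.
Step 3: A weak base (a methanol molecule from the solvent) removes a proton from a carbon adjacent to the cationic centre; the electrons of that C–H bond become the new π(C=C) bond, giving the alkene.
Total: 3 elementary steps.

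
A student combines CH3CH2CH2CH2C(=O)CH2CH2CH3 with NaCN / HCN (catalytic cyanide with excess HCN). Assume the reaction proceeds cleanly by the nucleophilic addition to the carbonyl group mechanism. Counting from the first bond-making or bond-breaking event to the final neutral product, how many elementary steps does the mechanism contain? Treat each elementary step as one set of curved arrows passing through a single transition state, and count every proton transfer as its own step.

2

Step 1: A lone pair / filled orbital on CN⁻ attacks the electrophilic carbonyl carbon; the π(C=O) electrons shift onto oxygen, producing a tetrahedral alkoxide intermediate.
Step 2: The alkoxide oxygen removes a proton from HCN present in the mixture, giving a cyanohydrin and regenerating CN⁻.
Total: 2 elementary steps.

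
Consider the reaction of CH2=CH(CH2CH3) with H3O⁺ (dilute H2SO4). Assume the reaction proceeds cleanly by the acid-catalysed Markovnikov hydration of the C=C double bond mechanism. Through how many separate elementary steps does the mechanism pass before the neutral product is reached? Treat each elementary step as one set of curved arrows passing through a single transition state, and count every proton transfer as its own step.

3

Step 1: Electrophilic addition begins with the π(C=C) electrons forming a bond to the proton of H3O⁺. Following Markovnikov's rule, the resulting cation is secondary. H2O is released.
(No 1,2-shift: no single shift to an adjacent carbon would give a more stable cation.)
Step 2: A lone pair on the oxygen of H2O attacks the carbocation, forming a C–O bond and an oxonium ion (a protonated alcohol).
Step 3: Deprotonation of the oxonium ion by a water molecule delivers the neutral alcohol and regenerates the acid catalyst.
Total: 3 elementary steps.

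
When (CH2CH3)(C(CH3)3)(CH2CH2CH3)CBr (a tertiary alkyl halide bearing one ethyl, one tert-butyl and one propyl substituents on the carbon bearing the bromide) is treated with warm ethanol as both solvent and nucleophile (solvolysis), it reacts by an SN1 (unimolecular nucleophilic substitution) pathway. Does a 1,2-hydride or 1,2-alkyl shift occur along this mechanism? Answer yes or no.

The first-formed carbocation is tertiary.
No single 1,2-shift to an adjacent carbon would produce a more-substituted cation than the one already present, so no rearrangement occurs.

no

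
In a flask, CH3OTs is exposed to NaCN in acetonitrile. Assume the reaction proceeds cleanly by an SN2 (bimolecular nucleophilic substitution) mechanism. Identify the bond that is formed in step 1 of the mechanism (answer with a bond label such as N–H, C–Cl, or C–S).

C–C

Step 1: CN⁻ attacks the back face of the α-carbon while TsO⁻ departs with the C–O bonding pair — a single concerted displacement through a pentacoordinate transition state.
The bond formed in this step is the C–C bond.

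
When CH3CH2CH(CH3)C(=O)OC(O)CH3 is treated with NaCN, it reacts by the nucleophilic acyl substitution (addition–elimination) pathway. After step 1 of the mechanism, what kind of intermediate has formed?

Step 1: CN⁻ adds to the carbonyl carbon; the C=O π electrons shift onto oxygen and a tetrahedral alkoxide intermediate forms.
After step 1 the species present is a tetrahedral intermediate.

tetrahedral intermediate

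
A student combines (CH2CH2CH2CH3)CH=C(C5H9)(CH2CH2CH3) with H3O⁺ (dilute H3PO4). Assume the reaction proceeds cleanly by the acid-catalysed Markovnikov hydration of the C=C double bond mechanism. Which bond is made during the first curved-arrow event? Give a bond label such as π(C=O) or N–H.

C–H

Step 1: Electrophilic addition begins with the π(C=C) electrons forming a bond to the proton of H3O⁺. Following Markovnikov's rule, the resulting cation is tertiary. H2O is released.
The bond formed in this step is the C–H bond.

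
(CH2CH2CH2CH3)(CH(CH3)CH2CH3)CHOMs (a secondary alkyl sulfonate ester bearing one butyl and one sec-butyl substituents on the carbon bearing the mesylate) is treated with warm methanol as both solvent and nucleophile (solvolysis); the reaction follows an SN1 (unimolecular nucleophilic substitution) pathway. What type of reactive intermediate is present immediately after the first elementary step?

secondary carbocation

Step 1: The C–O bond breaks with both electrons going to the mesylate; MsO⁻ leaves and a secondary carbocation remains.
After step 1 the species present is a secondary carbocation.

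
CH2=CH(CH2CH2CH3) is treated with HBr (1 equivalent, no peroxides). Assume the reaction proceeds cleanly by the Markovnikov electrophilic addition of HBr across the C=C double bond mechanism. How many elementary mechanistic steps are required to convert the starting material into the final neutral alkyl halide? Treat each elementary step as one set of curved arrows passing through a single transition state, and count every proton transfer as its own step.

2

Step 1: The π electrons of the C=C bond attack a proton of HBr; Markovnikov addition places the new C–H on the less-substituted alkene carbon, so the positive charge ends up on the more-substituted carbon — a secondary carbocation. The H–Br bond breaks heterolytically, releasing Br⁻.
(No 1,2-shift: no single shift to an adjacent carbon would give a more stable cation.)
Step 2: Br⁻ captures the cation: a lone pair on Br⁻ fills the empty p orbital, producing the alkyl halide product.
Total: 2 elementary steps.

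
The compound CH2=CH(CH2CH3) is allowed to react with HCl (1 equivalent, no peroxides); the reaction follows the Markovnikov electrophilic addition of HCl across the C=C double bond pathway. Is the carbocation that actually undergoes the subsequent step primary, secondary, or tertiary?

secondary

Step 1: The π electrons of the C=C bond attack a proton of HCl; Markovnikov addition places the new C–H on the less-substituted alkene carbon, so the positive charge ends up on the more-substituted carbon — a secondary carbocation. The H–Cl bond breaks heterolytically, releasing Cl⁻.
No single 1,2-shift to an adjacent carbon would give a more-substituted cation, so no rearrangement occurs.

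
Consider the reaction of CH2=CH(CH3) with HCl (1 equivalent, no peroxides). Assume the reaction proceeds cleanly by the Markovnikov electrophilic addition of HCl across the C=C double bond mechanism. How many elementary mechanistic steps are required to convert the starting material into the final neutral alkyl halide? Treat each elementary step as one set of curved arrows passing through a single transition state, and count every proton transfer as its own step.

Step 1: Electrophilic addition begins with the π(C=C) electrons forming a bond to the proton of HCl. Following Markovnikov's rule, the resulting cation is secondary. The H–Cl bond breaks heterolytically, releasing Cl⁻.
(No 1,2-shift: no single shift to an adjacent carbon would give a more stable cation.)
Step 2: The Cl⁻ anion donates a lone pair to the carbocation, forming the new C–Cl σ-bond and giving the neutral alkyl halide.
Total: 2 elementary steps.

2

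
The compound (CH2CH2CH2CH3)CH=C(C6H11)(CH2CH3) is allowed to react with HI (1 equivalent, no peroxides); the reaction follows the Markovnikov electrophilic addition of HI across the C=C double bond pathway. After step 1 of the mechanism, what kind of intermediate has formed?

Step 1: Protonation of the alkene by HI: the π bond acts as the nucleophile and picks up H⁺, giving the more stable (Markovnikov) tertiary carbocation. The H–I bond breaks heterolytically, releasing I⁻.
After step 1 the species present is a tertiary carbocation.

tertiary carbocation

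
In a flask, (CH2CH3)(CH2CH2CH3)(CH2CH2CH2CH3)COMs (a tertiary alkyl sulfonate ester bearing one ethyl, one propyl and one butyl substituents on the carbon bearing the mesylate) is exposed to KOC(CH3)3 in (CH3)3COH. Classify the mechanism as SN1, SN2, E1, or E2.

E2

Conditions: a strong/bulky base with a tertiary substrate bearing a β-hydrogen.
These conditions are the textbook signature of the E2 pathway.
A strong (often hindered) base removes a β-H in concert with loss of the leaving group — bimolecular elimination.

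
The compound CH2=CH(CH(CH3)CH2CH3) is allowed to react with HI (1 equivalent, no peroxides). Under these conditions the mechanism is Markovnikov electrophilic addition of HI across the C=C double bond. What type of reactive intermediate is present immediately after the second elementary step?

Step 1: Protonation of the alkene by HI: the π bond acts as the nucleophile and picks up H⁺, giving the more stable (Markovnikov) secondary carbocation. The H–I bond breaks heterolytically, releasing I⁻.
Step 2: A 1,2-hydride shift from the adjacent sec-butyl carbon moves the positive charge from the secondary centre to an adjacent carbon, generating a more stable tertiary carbocation.
After step 2 the species present is a tertiary carbocation.

tertiary carbocation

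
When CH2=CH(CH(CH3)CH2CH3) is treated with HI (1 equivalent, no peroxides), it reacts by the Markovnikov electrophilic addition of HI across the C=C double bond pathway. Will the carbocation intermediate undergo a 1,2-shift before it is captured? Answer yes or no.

yes

The first-formed carbocation is secondary.
The adjacent sec-butyl carbon already bears 2 other carbon substituents and has a hydrogen to migrate; after a 1,2-hydride shift from that carbon the positive charge sits on a tertiary centre.
Tertiary is more stable than secondary, so the shift occurs.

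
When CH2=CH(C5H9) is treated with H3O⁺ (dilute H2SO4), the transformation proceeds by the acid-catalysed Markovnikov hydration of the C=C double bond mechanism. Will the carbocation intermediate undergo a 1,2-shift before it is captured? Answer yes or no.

yes

The first-formed carbocation is secondary.
The adjacent cyclopentyl carbon already bears 2 other carbon substituents and has a hydrogen to migrate; after a 1,2-hydride shift from that carbon the positive charge sits on a tertiary centre.
Tertiary is more stable than secondary, so the shift occurs.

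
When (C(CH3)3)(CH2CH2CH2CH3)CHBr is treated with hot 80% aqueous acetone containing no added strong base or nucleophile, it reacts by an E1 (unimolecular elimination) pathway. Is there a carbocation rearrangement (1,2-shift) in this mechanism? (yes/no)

yes

The first-formed carbocation is secondary.
The adjacent tert-butyl carbon has no hydrogen but bears methyl groups; migration of one methyl with its bonding pair (a 1,2-methyl shift) places the charge on a tertiary centre.
Tertiary is more stable than secondary, so the shift occurs.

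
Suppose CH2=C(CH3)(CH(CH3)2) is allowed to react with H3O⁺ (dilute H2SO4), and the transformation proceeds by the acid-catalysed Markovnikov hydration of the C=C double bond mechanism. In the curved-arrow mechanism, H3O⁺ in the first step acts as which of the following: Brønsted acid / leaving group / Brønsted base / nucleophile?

Brønsted acid

Step 1: The π electrons of the C=C bond attack a proton of H3O⁺; Markovnikov addition places the new C–H on the less-substituted alkene carbon, so the positive charge ends up on the more-substituted carbon — a tertiary carbocation. H2O is released.
H3O⁺ in the first step donates a proton in a proton-transfer step — a Brønsted acid.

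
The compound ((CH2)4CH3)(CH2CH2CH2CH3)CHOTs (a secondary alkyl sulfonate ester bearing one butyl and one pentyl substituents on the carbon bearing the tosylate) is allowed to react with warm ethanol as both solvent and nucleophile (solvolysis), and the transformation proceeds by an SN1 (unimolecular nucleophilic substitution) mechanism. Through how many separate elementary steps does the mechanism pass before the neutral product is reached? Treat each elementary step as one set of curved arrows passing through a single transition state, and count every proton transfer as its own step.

3

Step 1: Rate-determining heterolysis of the C–O bond gives TsO⁻ and a secondary carbocation.
(No 1,2-shift: no single shift to an adjacent carbon would give a more stable cation.)
Step 2: Nucleophilic capture: the oxygen of CH3CH2OH bonds to the cationic carbon, producing an oxonium-ion intermediate.
Step 3: Proton transfer from the O–H of the oxonium ion to a solvent molecule delivers the neutral ether.
Total: 3 elementary steps.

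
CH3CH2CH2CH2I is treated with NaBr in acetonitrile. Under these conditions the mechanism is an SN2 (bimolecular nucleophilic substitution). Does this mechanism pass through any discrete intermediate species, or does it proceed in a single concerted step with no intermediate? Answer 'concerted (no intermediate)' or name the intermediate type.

The bromide nucleophile donates a lone pair from Br to the α-carbon in a backside attack; simultaneously the C–I σ-bond breaks and both of its electrons leave with I⁻. One concerted step with inversion of configuration.
All bond changes occur in one transition state; no discrete intermediate is formed.

concerted (no intermediate)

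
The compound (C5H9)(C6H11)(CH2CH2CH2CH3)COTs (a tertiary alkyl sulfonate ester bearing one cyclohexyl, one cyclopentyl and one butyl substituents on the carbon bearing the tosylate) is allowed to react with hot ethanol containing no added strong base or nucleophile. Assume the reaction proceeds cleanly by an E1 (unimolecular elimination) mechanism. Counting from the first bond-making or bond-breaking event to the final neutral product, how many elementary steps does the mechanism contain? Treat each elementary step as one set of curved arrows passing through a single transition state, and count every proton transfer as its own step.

2

Step 1: The C–O bond breaks with both electrons going to the tosylate; TsO⁻ leaves and a tertiary carbocation remains.
(No 1,2-shift: no single shift to an adjacent carbon would give a more stable cation.)
Step 2: An ethanol molecule (solvent) deprotonates a β-carbon; as the C–H bond breaks, those electrons form the new alkene π bond.
Total: 2 elementary steps.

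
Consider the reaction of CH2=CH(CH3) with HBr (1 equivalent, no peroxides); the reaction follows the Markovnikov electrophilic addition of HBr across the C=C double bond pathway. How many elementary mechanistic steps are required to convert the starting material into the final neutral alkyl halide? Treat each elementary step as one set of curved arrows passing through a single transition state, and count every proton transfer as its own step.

2

Step 1: Protonation of the alkene by HBr: the π bond acts as the nucleophile and picks up H⁺, giving the more stable (Markovnikov) secondary carbocation. The H–Br bond breaks heterolytically, releasing Br⁻.
(No 1,2-shift: no single shift to an adjacent carbon would give a more stable cation.)
Step 2: Br⁻ captures the cation: a lone pair on Br⁻ fills the empty p orbital, producing the alkyl halide product.
Total: 2 elementary steps.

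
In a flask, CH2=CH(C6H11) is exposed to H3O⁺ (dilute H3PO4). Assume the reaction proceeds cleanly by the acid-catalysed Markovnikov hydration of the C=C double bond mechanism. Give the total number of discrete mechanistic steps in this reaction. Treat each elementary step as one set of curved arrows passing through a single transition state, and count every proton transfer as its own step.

4

Step 1: The π electrons of the C=C bond attack a proton of H3O⁺; Markovnikov addition places the new C–H on the less-substituted alkene carbon, so the positive charge ends up on the more-substituted carbon — a secondary carbocation. H2O is released.
Step 2: A 1,2-hydride shift from the adjacent cyclohexyl carbon moves the positive charge from the secondary centre to an adjacent carbon, generating a more stable tertiary carbocation.
Step 3: Water acts as the nucleophile: an oxygen lone pair bonds to the cationic carbon, giving an oxonium-ion intermediate.
Step 4: Proton transfer from the O–H of the oxonium ion to H2O completes the catalytic cycle and yields the alcohol.
Total: 4 elementary steps.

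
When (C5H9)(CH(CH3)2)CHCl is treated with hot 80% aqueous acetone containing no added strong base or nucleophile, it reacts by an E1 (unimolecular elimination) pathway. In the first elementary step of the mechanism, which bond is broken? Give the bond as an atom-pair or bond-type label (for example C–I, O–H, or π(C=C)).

C–Cl

Step 1: Unassisted departure of Cl⁻ (taking the C–Cl bonding pair) generates a secondary carbocation.
The bond broken in this step is the C–Cl bond.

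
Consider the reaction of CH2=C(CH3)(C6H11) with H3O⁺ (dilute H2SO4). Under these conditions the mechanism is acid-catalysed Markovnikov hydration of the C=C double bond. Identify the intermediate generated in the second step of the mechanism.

Step 1: Electrophilic addition begins with the π(C=C) electrons forming a bond to the proton of H3O⁺. Following Markovnikov's rule, the resulting cation is tertiary. H2O is released.
Step 2: A lone pair on the oxygen of H2O attacks the carbocation, forming a C–O bond and an oxonium ion (a protonated alcohol).
After step 2 the species present is an oxonium ion.

oxonium ion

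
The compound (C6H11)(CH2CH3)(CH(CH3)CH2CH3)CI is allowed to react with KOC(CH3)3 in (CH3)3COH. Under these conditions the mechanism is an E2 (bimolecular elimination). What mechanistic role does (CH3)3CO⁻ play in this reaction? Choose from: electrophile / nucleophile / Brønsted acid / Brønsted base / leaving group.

Brønsted base

Step 1: The strong base (CH3)3CO⁻ removes a β-hydrogen; in the same concerted event the electrons of the breaking C–H bond form the new π(C=C) bond and the C–I σ-bond breaks, expelling I⁻. Anti-periplanar geometry; one transition state.
(CH3)3CO⁻ accepts a proton in a proton-transfer step — a Brønsted base.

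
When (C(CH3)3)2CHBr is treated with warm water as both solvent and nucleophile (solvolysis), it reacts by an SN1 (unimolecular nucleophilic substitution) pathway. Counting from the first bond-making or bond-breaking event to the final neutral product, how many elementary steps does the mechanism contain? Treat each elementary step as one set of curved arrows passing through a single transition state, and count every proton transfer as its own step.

Step 1: The C–Br bond breaks with both electrons going to the bromide; Br⁻ leaves and a secondary carbocation remains.
Step 2: A methyl group with its bonding pair migrates from the adjacent tert-butyl carbon to the cationic centre — a 1,2-methyl shift — upgrading the secondary cation to a tertiary one.
Step 3: H2O donates an oxygen lone pair into the empty p orbital of the cation, giving a protonated alcohol (an oxonium ion).
Step 4: Deprotonation of the oxonium oxygen by solvent water yields the neutral alcohol.
Total: 4 elementary steps.

4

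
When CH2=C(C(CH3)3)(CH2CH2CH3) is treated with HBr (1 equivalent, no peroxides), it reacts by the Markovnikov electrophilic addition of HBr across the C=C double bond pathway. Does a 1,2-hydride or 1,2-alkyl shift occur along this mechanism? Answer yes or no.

The first-formed carbocation is tertiary.
No single 1,2-shift to an adjacent carbon would produce a more-substituted cation than the one already present, so no rearrangement occurs.

no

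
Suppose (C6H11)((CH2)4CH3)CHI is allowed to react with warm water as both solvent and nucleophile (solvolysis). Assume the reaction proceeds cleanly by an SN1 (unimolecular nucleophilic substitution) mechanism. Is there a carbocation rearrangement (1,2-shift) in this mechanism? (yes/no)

The first-formed carbocation is secondary.
The adjacent cyclohexyl carbon already bears 2 other carbon substituents and has a hydrogen to migrate; after a 1,2-hydride shift from that carbon the positive charge sits on a tertiary centre.
Tertiary is more stable than secondary, so the shift occurs.

yes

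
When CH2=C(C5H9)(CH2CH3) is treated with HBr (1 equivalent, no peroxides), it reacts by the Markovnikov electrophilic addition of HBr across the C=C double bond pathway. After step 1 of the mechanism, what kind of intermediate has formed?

tertiary carbocation

Step 1: The π electrons of the C=C bond attack a proton of HBr; Markovnikov addition places the new C–H on the less-substituted alkene carbon, so the positive charge ends up on the more-substituted carbon — a tertiary carbocation. The H–Br bond breaks heterolytically, releasing Br⁻.
After step 1 the species present is a tertiary carbocation.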